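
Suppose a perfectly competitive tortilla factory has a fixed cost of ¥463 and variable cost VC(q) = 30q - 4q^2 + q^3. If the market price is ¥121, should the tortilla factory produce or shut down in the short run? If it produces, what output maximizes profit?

Strip out fixed cost: VC = 30q - 4q^2 + q^3. Then AVC = 30 - 4q + q^2 and MC = 30 - 8q + 3q^2.
AVC is minimized where dAVC/dq = -4 + 2q = 0, at q = 2; min AVC = 30 - 4·2 + 2^2 = ¥26.
Because ¥121 ≥ ¥26, revenue can cover variable cost; the firm operates.
Set P = MC: 121 = 30 - 8q + 3q^2 → -91 - 8q + 3q^2 = 0. The roots are q = -13/3 and q = 7; the profit-maximizing output is on the rising part of MC, so q* = 7.
Check: AVC at q = 7 is ¥51 ≤ P, so revenue covers variable cost.
Profit = P·q − TC = 121·7 − 820 = ¥27.

Produce at q = 7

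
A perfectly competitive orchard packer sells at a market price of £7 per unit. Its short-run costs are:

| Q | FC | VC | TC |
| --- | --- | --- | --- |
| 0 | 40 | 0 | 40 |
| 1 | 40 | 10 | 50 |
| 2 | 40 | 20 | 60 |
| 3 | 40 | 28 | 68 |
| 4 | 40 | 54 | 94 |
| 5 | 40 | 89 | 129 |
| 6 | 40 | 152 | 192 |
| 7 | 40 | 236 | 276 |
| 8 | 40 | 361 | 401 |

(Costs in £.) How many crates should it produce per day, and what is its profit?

Q = 0 (shut down); profit = -£40

Profit at each row (π = 7Q − TC): Q=0: -40; Q=1: -43; Q=2: -46; Q=3: -47; Q=4: -66; Q=5: -94; Q=6: -150; Q=7: -227; Q=8: -345.
Profit is highest at Q = 0. Equivalently, the lowest AVC in the table is 28/3 ≈ £9.33 at Q = 3, and P = £7 falls below it — price never covers variable cost, so the firm shuts down and loses only its fixed cost.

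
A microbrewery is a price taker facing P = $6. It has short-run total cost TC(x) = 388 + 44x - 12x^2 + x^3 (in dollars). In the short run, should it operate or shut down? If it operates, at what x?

Variable cost is VC = 44x - 12x^2 + x^3, so AVC = VC/x = 44 - 12x + x^2 and MC = dTC/dx = 44 - 24x + 3x^2.
AVC is minimized where dAVC/dx = -12 + 2x = 0, at x = 6; min AVC = 44 - 12·6 + 6^2 = $8.
Since P = $6 < min AVC = $8, price fails to cover variable cost at any output.
Shutting down limits the loss to fixed cost, $388.

Shut down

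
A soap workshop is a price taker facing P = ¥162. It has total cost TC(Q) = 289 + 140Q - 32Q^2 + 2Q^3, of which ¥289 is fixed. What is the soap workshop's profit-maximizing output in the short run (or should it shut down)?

Produce at Q = 11

Variable cost is VC = 140Q - 32Q^2 + 2Q^3, so AVC = VC/Q = 140 - 32Q + 2Q^2 and MC = dTC/dQ = 140 - 64Q + 6Q^2.
AVC is minimized where dAVC/dQ = -32 + 4Q = 0, at Q = 8; min AVC = 140 - 32·8 + 2·8^2 = ¥12.
P = ¥162 exceeds min AVC = ¥12, so the firm stays open.
Solving P = MC: -22 - 64Q + 6Q^2 = 0 ⇒ Q = -1/3 or 11. On the upward-sloping branch, Q* = 11.
Check: AVC at Q = 11 is ¥30 ≤ P, so revenue covers variable cost.
Profit = P·Q − TC = 162·11 − 619 = ¥1163.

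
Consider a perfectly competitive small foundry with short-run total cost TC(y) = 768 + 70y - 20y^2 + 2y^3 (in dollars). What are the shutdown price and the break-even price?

Shutdown price = $20; break-even price = $134

AVC = 70 - 20y + 2y^2; minimized at y = 5, giving min AVC = $20. That is the shutdown price.
ATC = 768/y + 70 - 20y + 2y^2. Setting dATC/dy = −768/y^2 − 20 + 4y = 0 gives y = 8 (since 4·8^3 − 20·8^2 = 768).
min ATC = 768/8 + 70 − 20·8 + 2·8^2 = $134. That is the break-even price.
For $20 ≤ P < $134 the firm produces at a loss; below $20 it shuts down.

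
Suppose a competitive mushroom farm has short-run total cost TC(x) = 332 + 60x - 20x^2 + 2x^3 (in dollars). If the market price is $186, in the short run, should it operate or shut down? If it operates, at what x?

Variable cost is VC = 60x - 20x^2 + 2x^3, so AVC = VC/x = 60 - 20x + 2x^2 and MC = dTC/dx = 60 - 40x + 6x^2.
The AVC parabola has its vertex at x = 20/4 = 5, where AVC = 60 - 20·5 + 2·5^2 = $10.
P = $186 exceeds min AVC = $10, so the firm stays open.
P = MC gives -126 - 40x + 6x^2 = 0, with roots -7/3 and 9. Take the larger (rising MC): x* = 9.
Check: AVC at x = 9 is $42 ≤ P, so revenue covers variable cost.
Profit = P·x − TC = 186·9 − 710 = $964.

Produce at x = 9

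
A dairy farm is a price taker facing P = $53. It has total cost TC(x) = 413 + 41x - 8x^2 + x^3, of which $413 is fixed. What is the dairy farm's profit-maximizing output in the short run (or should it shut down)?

Variable cost is VC = 41x - 8x^2 + x^3, so AVC = VC/x = 41 - 8x + x^2 and MC = dTC/dx = 41 - 16x + 3x^2.
AVC is minimized where dAVC/dx = -8 + 2x = 0, at x = 4; min AVC = 41 - 8·4 + 4^2 = $25.
P = $53 exceeds min AVC = $25, so the firm stays open.
P = MC gives -12 - 16x + 3x^2 = 0, with roots -2/3 and 6. Take the larger (rising MC): x* = 6.
Check: AVC at x = 6 is $29 ≤ P, so revenue covers variable cost.
Profit = P·x − TC = 53·6 − 587 = -$269, a loss, but smaller than the $413 fixed cost the firm would lose by shutting down.

Produce at x = 6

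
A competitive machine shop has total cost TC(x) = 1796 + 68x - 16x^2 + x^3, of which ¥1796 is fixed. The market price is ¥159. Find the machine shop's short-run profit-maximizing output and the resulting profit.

AVC = 68 - 16x + x^2 has its minimum ¥4 at x = 8; price ¥159 clears that bar, so the firm operates.
MC = 68 - 32x + 3x^2. Setting P = MC and taking the root on the rising branch gives x* = 13.
TR = 159·13 = 2067. TC = 1796 + 377 = 2173. Profit = 2067 − 2173 = -¥106.
That loss of ¥106 beats the ¥1796 the firm would lose by shutting down; producing recovers ¥1690 of fixed cost.

Profit = -¥106 at x = 13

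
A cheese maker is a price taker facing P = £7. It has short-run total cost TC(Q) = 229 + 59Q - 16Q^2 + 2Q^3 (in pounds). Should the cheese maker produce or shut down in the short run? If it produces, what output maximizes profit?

Strip out fixed cost: VC = 59Q - 16Q^2 + 2Q^3. Then AVC = 59 - 16Q + 2Q^2 and MC = 59 - 32Q + 6Q^2.
AVC is minimized where dAVC/dQ = -16 + 4Q = 0, at Q = 4; min AVC = 59 - 16·4 + 2·4^2 = £27.
P = £7 lies below min AVC = £27; no output level covers variable cost.
Best response: produce nothing and absorb the £229 fixed cost.

Shut down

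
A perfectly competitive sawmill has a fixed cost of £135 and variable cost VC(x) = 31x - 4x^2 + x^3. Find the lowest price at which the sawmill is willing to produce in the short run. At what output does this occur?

The shutdown price is the minimum of AVC. VC = 31x - 4x^2 + x^3, so AVC = 31 - 4x + x^2.
dAVC/dx = -4 + 2x = 0 gives x = 2. min AVC = 31 - 4·2 + 2^2 = 27.
For P < £27 the firm produces nothing.

£27 per unit, at x = 2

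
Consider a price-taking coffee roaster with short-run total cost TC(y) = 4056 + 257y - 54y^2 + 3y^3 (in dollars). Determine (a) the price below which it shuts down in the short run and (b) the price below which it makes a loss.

AVC = 257 - 54y + 3y^2; minimized at y = 9, giving min AVC = $14. That is the shutdown price.
ATC = 4056/y + 257 - 54y + 3y^2. Setting dATC/dy = −4056/y^2 − 54 + 6y = 0 gives y = 13 (since 6·13^3 − 54·13^2 = 4056).
min ATC = 4056/13 + 257 − 54·13 + 3·13^2 = $374. That is the break-even price.
For $14 ≤ P < $374 the firm produces at a loss; below $14 it shuts down.

Shutdown price = $14; break-even price = $374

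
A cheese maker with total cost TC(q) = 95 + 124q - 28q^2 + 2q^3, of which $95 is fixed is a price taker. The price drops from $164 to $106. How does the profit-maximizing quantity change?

Output falls from 10 to 9

AVC = 124 - 28q + 2q^2, minimized at q = 7 where min AVC = $26. MC = 124 - 56q + 6q^2.
With P = $164 above the shutdown price, P = MC gives q = 10.
At P = $106 ≥ min AVC, set P = MC: q = 9. The firm stays open but cuts output.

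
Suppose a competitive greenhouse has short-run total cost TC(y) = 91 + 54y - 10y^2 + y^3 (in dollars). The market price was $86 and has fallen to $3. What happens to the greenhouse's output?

Output falls from 8 to 0 (the firm shuts down)

MC = 54 - 20y + 3y^2; the shutdown threshold is min AVC = $29 (at y = 5).
With P = $86 above the shutdown price, P = MC gives y = 8.
At P = $3 < min AVC = $29, price no longer covers variable cost at any output, so the firm shuts down: y = 0.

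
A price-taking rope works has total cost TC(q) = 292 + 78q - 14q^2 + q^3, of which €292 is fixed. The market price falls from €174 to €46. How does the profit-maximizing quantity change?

Output falls from 12 to 8

MC = 78 - 28q + 3q^2; the shutdown threshold is min AVC = €29 (at q = 7).
At P = €174 ≥ min AVC, set P = MC on the rising branch: q = 12.
At P = €46 ≥ min AVC, set P = MC: q = 8. The firm stays open but cuts output.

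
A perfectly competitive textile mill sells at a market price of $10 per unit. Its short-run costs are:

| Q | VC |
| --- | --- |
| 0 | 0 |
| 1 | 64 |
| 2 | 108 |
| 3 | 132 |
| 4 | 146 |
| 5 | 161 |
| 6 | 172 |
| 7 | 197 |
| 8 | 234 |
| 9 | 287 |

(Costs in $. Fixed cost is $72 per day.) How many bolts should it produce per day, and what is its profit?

Q = 0 (shut down); profit = -$72

Tabulate TR − TC: Q=0: -72; Q=1: -126; Q=2: -160; Q=3: -174; Q=4: -178; Q=5: -183; Q=6: -184; Q=7: -199; Q=8: -226; Q=9: -269.
Profit is highest at Q = 0. Equivalently, the lowest AVC in the table is 197/7 ≈ $28.14 at Q = 7, and P = $10 falls below it — price never covers variable cost, so the firm shuts down and loses only its fixed cost.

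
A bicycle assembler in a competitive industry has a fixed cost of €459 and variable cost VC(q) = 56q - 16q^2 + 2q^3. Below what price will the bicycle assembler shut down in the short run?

€24 per unit

The firm shuts down when price falls below the minimum of average variable cost. AVC = VC/q = 56 - 16q + 2q^2.
dAVC/dq = -16 + 4q = 0 gives q = 4. min AVC = 56 - 16·4 + 2·4^2 = 24.
For P < €24 the firm produces nothing.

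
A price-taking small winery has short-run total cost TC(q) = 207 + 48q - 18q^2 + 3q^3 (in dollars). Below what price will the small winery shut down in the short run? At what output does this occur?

The shutdown price is the minimum of AVC. VC = 48q - 18q^2 + 3q^3, so AVC = 48 - 18q + 3q^2.
At the minimum of AVC, MC = AVC. MC = 48 - 36q + 9q^2; setting MC = AVC gives 6q^2 - 18q = 0, so q = 3. min AVC = 21.
The firm shuts down for any P below $21.

$21 per unit, at q = 3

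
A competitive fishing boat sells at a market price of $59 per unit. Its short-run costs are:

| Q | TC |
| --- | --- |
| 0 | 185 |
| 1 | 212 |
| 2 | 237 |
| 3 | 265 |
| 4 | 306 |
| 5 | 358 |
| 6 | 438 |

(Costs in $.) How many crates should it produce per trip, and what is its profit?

Q = 5; profit = -$63

Profit at each row (π = 59Q − TC): Q=0: -185; Q=1: -153; Q=2: -119; Q=3: -88; Q=4: -70; Q=5: -63; Q=6: -84.
Profit is maximized at Q = 5. AVC there is 173/5 = $34.60 ≤ P, so producing beats shutting down (which would give -$185).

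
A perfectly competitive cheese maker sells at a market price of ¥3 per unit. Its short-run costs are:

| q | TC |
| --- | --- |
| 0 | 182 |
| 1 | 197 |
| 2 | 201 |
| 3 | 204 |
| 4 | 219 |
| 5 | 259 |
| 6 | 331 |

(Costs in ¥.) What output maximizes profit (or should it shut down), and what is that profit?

Compute π = P·q − TC at each output: q=0: -182; q=1: -194; q=2: -195; q=3: -195; q=4: -207; q=5: -244; q=6: -313.
Profit is highest at q = 0. Equivalently, the lowest AVC in the table is 22/3 ≈ ¥7.33 at q = 3, and P = ¥3 falls below it — price never covers variable cost, so the firm shuts down and loses only its fixed cost.

q = 0 (shut down); profit = -¥182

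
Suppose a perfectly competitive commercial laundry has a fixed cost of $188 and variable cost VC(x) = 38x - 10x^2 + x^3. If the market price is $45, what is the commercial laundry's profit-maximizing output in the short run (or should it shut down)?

Produce at x = 7

From TC, MC = TC'(x) = 38 - 20x + 3x^2 and AVC = VC/x = 38 - 10x + x^2.
The AVC parabola has its vertex at x = 10/2 = 5, where AVC = 38 - 10·5 + 5^2 = $13.
P = $45 exceeds min AVC = $13, so the firm stays open.
Set P = MC: 45 = 38 - 20x + 3x^2 → -7 - 20x + 3x^2 = 0. The roots are x = -1/3 and x = 7; the profit-maximizing output is on the rising part of MC, so x* = 7.
Check: AVC at x = 7 is $17 ≤ P, so revenue covers variable cost.
Profit = P·x − TC = 45·7 − 307 = $8.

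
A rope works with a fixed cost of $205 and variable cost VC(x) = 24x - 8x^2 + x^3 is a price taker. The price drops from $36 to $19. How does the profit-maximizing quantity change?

Output falls from 6 to 5

AVC = 24 - 8x + x^2, minimized at x = 4 where min AVC = $8. MC = 24 - 16x + 3x^2.
At P = $36 ≥ min AVC, set P = MC on the rising branch: x = 6.
At P = $19 ≥ min AVC, set P = MC: x = 5. The firm stays open but cuts output.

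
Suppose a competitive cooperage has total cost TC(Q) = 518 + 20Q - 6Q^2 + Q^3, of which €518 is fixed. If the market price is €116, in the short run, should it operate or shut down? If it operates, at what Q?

Produce at Q = 8

Strip out fixed cost: VC = 20Q - 6Q^2 + Q^3. Then AVC = 20 - 6Q + Q^2 and MC = 20 - 12Q + 3Q^2.
AVC hits its minimum where MC = AVC, at Q = 3, giving min AVC = 20 - 6·3 + 3^2 = €11.
P = €116 exceeds min AVC = €11, so the firm stays open.
P = MC gives -96 - 12Q + 3Q^2 = 0, with roots -4 and 8. Take the larger (rising MC): Q* = 8.
Check: AVC at Q = 8 is €36 ≤ P, so revenue covers variable cost.
Profit = P·Q − TC = 116·8 − 806 = €122.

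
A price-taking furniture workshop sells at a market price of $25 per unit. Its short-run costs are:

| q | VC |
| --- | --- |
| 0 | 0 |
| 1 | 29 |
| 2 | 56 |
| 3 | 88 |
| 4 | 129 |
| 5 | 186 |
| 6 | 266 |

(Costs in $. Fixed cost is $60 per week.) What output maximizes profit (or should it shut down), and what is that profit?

Profit at each row (π = 25q − TC): q=0: -60; q=1: -64; q=2: -66; q=3: -73; q=4: -89; q=5: -121; q=6: -176.
Profit is highest at q = 0. Equivalently, the lowest AVC in the table is 56/2 ≈ $28 at q = 2, and P = $25 falls below it — price never covers variable cost, so the firm shuts down and loses only its fixed cost.

q = 0 (shut down); profit = -$60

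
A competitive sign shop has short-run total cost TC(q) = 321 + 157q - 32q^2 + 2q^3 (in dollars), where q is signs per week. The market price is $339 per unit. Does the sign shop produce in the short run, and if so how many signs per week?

Strip out fixed cost: VC = 157q - 32q^2 + 2q^3. Then AVC = 157 - 32q + 2q^2 and MC = 157 - 64q + 6q^2.
The AVC parabola has its vertex at q = 32/4 = 8, where AVC = 157 - 32·8 + 2·8^2 = $29.
Since P = $339 ≥ min AVC = $29, price covers variable cost and the firm should produce.
P = MC gives -182 - 64q + 6q^2 = 0, with roots -7/3 and 13. Take the larger (rising MC): q* = 13.
Check: AVC at q = 13 is $79 ≤ P, so revenue covers variable cost.
Profit = P·q − TC = 339·13 − 1348 = $3059.

Produce at q = 13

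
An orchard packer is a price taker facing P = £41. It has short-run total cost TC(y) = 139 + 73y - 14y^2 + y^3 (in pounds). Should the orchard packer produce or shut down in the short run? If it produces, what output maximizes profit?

Produce at y = 8

Variable cost is VC = 73y - 14y^2 + y^3, so AVC = VC/y = 73 - 14y + y^2 and MC = dTC/dy = 73 - 28y + 3y^2.
The AVC parabola has its vertex at y = 14/2 = 7, where AVC = 73 - 14·7 + 7^2 = £24.
Since P = £41 ≥ min AVC = £24, price covers variable cost and the firm should produce.
Solving P = MC: 32 - 28y + 3y^2 = 0 ⇒ y = 4/3 or 8. On the upward-sloping branch, y* = 8.
Check: AVC at y = 8 is £25 ≤ P, so revenue covers variable cost.
Profit = P·y − TC = 41·8 − 339 = -£11, a loss, but smaller than the £139 fixed cost the firm would lose by shutting down.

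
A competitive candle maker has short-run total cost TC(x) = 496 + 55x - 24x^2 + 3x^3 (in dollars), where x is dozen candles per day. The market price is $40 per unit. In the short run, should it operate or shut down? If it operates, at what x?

Produce at x = 5

Variable cost is VC = 55x - 24x^2 + 3x^3, so AVC = VC/x = 55 - 24x + 3x^2 and MC = dTC/dx = 55 - 48x + 9x^2.
The AVC parabola has its vertex at x = 24/6 = 4, where AVC = 55 - 24·4 + 3·4^2 = $7.
Since P = $40 ≥ min AVC = $7, price covers variable cost and the firm should produce.
Set P = MC: 40 = 55 - 48x + 9x^2 → 15 - 48x + 9x^2 = 0. The roots are x = 1/3 and x = 5; the profit-maximizing output is on the rising part of MC, so x* = 5.
Check: AVC at x = 5 is $10 ≤ P, so revenue covers variable cost.
Profit = P·x − TC = 40·5 − 546 = -$346, a loss, but smaller than the $496 fixed cost the firm would lose by shutting down.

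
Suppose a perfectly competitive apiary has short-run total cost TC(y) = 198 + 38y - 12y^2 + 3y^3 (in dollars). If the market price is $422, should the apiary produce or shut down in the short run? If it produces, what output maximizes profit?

From TC, MC = TC'(y) = 38 - 24y + 9y^2 and AVC = VC/y = 38 - 12y + 3y^2.
AVC is minimized where dAVC/dy = -12 + 6y = 0, at y = 2; min AVC = 38 - 12·2 + 3·2^2 = $26.
P = $422 exceeds min AVC = $26, so the firm stays open.
Solving P = MC: -384 - 24y + 9y^2 = 0 ⇒ y = -16/3 or 8. On the upward-sloping branch, y* = 8.
Check: AVC at y = 8 is $134 ≤ P, so revenue covers variable cost.
Profit = P·y − TC = 422·8 − 1270 = $2106.

Produce at y = 8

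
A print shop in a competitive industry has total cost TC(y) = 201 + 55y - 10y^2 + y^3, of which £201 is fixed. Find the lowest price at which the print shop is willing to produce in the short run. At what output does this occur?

The firm shuts down when price falls below the minimum of average variable cost. AVC = VC/y = 55 - 10y + y^2.
At the minimum of AVC, MC = AVC. MC = 55 - 20y + 3y^2; setting MC = AVC gives 2y^2 - 10y = 0, so y = 5. min AVC = 30.
So the shutdown price is £30.

£30 per unit, at y = 5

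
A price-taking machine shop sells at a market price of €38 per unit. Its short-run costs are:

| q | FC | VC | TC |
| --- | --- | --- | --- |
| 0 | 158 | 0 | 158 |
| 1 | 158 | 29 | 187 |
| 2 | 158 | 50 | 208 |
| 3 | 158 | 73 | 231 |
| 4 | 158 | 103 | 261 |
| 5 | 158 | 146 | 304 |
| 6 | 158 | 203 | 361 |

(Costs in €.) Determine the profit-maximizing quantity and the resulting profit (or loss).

q = 4; profit = -€109

Compute π = P·q − TC at each output: q=0: -158; q=1: -149; q=2: -132; q=3: -117; q=4: -109; q=5: -114; q=6: -133.
Profit is maximized at q = 4. AVC there is 103/4 = €25.75 ≤ P, so producing beats shutting down (which would give -€158).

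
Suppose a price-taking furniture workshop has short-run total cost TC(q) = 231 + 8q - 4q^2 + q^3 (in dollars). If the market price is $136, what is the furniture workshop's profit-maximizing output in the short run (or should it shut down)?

Produce at q = 8

Strip out fixed cost: VC = 8q - 4q^2 + q^3. Then AVC = 8 - 4q + q^2 and MC = 8 - 8q + 3q^2.
The AVC parabola has its vertex at q = 4/2 = 2, where AVC = 8 - 4·2 + 2^2 = $4.
P = $136 exceeds min AVC = $4, so the firm stays open.
P = MC gives -128 - 8q + 3q^2 = 0, with roots -16/3 and 8. Take the larger (rising MC): q* = 8.
Check: AVC at q = 8 is $40 ≤ P, so revenue covers variable cost.
Profit = P·q − TC = 136·8 − 551 = $537.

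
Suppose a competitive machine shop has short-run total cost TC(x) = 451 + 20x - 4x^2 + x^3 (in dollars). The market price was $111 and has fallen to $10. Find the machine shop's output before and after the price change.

Output falls from 7 to 0 (the firm shuts down)

AVC = 20 - 4x + x^2, minimized at x = 2 where min AVC = $16. MC = 20 - 8x + 3x^2.
At P = $111 ≥ min AVC, set P = MC on the rising branch: x = 7.
At P = $10 < min AVC = $16, price no longer covers variable cost at any output, so the firm shuts down: x = 0.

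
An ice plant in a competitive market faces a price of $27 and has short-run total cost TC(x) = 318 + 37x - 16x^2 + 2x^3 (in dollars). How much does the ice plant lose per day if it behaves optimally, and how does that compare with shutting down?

AVC = 37 - 16x + 2x^2 has its minimum $5 at x = 4; price $27 clears that bar, so the firm operates.
MC = 37 - 32x + 6x^2. Setting P = MC and taking the root on the rising branch gives x* = 5.
TR = 27·5 = 135. TC = 318 + 35 = 353. Profit = 135 − 353 = -$218.
Shutting down would mean losing the fixed cost of $318, so operating at a loss of $218 is better by $100.

Profit = -$218 at x = 5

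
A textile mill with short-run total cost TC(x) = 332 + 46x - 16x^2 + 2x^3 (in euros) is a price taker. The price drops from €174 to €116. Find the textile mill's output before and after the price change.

Output falls from 8 to 7

MC = 46 - 32x + 6x^2; the shutdown threshold is min AVC = €14 (at x = 4).
At P = €174 ≥ min AVC, set P = MC on the rising branch: x = 8.
At P = €116 ≥ min AVC, set P = MC: x = 7. The firm stays open but cuts output.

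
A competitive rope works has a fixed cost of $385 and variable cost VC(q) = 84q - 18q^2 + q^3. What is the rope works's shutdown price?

The firm shuts down when price falls below the minimum of average variable cost. AVC = VC/q = 84 - 18q + q^2.
dAVC/dq = -18 + 2q = 0 gives q = 9. min AVC = 84 - 18·9 + 9^2 = 3.
So the shutdown price is $3.

$3 per unit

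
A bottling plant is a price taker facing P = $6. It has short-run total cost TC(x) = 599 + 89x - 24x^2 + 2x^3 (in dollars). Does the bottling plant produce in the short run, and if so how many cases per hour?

Shut down

Strip out fixed cost: VC = 89x - 24x^2 + 2x^3. Then AVC = 89 - 24x + 2x^2 and MC = 89 - 48x + 6x^2.
AVC hits its minimum where MC = AVC, at x = 6, giving min AVC = 89 - 24·6 + 2·6^2 = $17.
With P < min AVC ($6 < $17), every unit sold adds to the loss.
Best response: produce nothing and absorb the $599 fixed cost.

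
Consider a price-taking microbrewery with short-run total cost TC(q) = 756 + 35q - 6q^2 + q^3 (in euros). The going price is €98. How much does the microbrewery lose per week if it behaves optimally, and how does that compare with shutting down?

AVC = 35 - 6q + q^2; min AVC = €26 at q = 3. Since P = €98 ≥ min AVC, the firm produces.
MC = 35 - 12q + 3q^2. Setting P = MC and taking the root on the rising branch gives q* = 7.
TR = 98·7 = 686. TC = 756 + 294 = 1050. Profit = 686 − 1050 = -€364.
By producing, the firm covers all variable cost plus €392 of fixed cost; shutting down would lose the full €756.

Profit = -€364 at q = 7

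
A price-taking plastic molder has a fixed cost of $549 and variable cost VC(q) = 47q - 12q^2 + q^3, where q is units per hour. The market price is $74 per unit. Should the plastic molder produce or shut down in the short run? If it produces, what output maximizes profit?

Produce at q = 9

From TC, MC = TC'(q) = 47 - 24q + 3q^2 and AVC = VC/q = 47 - 12q + q^2.
AVC is minimized where dAVC/dq = -12 + 2q = 0, at q = 6; min AVC = 47 - 12·6 + 6^2 = $11.
Since P = $74 ≥ min AVC = $11, price covers variable cost and the firm should produce.
Set P = MC: 74 = 47 - 24q + 3q^2 → -27 - 24q + 3q^2 = 0. The roots are q = -1 and q = 9; the profit-maximizing output is on the rising part of MC, so q* = 9.
Check: AVC at q = 9 is $20 ≤ P, so revenue covers variable cost.
Profit = P·q − TC = 74·9 − 729 = -$63, a loss, but smaller than the $549 fixed cost the firm would lose by shutting down.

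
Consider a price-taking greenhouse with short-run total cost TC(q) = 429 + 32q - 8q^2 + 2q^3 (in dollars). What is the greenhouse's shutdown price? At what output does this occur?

$24 per unit, at q = 2

The shutdown price is the minimum of AVC. VC = 32q - 8q^2 + 2q^3, so AVC = 32 - 8q + 2q^2.
At the minimum of AVC, MC = AVC. MC = 32 - 16q + 6q^2; setting MC = AVC gives 4q^2 - 8q = 0, so q = 2. min AVC = 24.
For P < $24 the firm produces nothing.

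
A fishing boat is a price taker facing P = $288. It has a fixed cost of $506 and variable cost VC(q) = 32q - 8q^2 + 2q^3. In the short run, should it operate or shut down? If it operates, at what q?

Variable cost is VC = 32q - 8q^2 + 2q^3, so AVC = VC/q = 32 - 8q + 2q^2 and MC = dTC/dq = 32 - 16q + 6q^2.
The AVC parabola has its vertex at q = 8/4 = 2, where AVC = 32 - 8·2 + 2·2^2 = $24.
Since P = $288 ≥ min AVC = $24, price covers variable cost and the firm should produce.
Solving P = MC: -256 - 16q + 6q^2 = 0 ⇒ q = -16/3 or 8. On the upward-sloping branch, q* = 8.
Check: AVC at q = 8 is $96 ≤ P, so revenue covers variable cost.
Profit = P·q − TC = 288·8 − 1274 = $1030.

Produce at q = 8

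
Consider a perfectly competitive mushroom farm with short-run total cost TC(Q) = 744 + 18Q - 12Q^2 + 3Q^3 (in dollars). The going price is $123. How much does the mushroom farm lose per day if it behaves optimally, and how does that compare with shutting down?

AVC = 18 - 12Q + 3Q^2; min AVC = $6 at Q = 2. Since P = $123 ≥ min AVC, the firm produces.
MC = 18 - 24Q + 9Q^2. Setting P = MC and taking the root on the rising branch gives Q* = 5.
TR = 123·5 = 615. TC = 744 + 165 = 909. Profit = 615 − 909 = -$294.
By producing, the firm covers all variable cost plus $450 of fixed cost; shutting down would lose the full $744.

Profit = -$294 at Q = 5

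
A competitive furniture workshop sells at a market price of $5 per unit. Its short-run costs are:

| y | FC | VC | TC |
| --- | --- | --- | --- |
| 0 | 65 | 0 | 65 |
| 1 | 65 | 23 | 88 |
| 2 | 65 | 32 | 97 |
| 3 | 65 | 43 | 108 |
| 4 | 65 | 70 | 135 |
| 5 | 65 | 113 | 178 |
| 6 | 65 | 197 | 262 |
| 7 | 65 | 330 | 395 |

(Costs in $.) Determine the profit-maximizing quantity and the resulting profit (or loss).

Tabulate TR − TC: y=0: -65; y=1: -83; y=2: -87; y=3: -93; y=4: -115; y=5: -153; y=6: -232; y=7: -360.
Profit is highest at y = 0. Equivalently, the lowest AVC in the table is 43/3 ≈ $14.33 at y = 3, and P = $5 falls below it — price never covers variable cost, so the firm shuts down and loses only its fixed cost.

y = 0 (shut down); profit = -$65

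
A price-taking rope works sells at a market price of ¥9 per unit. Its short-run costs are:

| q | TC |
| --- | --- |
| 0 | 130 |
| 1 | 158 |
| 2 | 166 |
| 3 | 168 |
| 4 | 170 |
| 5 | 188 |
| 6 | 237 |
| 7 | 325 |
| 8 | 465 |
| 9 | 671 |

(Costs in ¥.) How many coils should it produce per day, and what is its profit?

Tabulate TR − TC: q=0: -130; q=1: -149; q=2: -148; q=3: -141; q=4: -134; q=5: -143; q=6: -183; q=7: -262; q=8: -393; q=9: -590.
Profit is highest at q = 0. Equivalently, the lowest AVC in the table is 40/4 ≈ ¥10 at q = 4, and P = ¥9 falls below it — price never covers variable cost, so the firm shuts down and loses only its fixed cost.

q = 0 (shut down); profit = -¥130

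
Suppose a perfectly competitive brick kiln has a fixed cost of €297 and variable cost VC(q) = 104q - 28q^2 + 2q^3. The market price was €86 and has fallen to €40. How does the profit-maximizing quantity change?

Output falls from 9 to 8

AVC = 104 - 28q + 2q^2, minimized at q = 7 where min AVC = €6. MC = 104 - 56q + 6q^2.
At P = €86 ≥ min AVC, set P = MC on the rising branch: q = 9.
At P = €40 ≥ min AVC, set P = MC: q = 8. The firm stays open but cuts output.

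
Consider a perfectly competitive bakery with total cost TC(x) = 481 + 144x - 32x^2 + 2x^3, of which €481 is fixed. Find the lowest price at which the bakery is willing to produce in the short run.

The shutdown price is the minimum of AVC. VC = 144x - 32x^2 + 2x^3, so AVC = 144 - 32x + 2x^2.
dAVC/dx = -32 + 4x = 0 gives x = 8. min AVC = 144 - 32·8 + 2·8^2 = 16.
The firm shuts down for any P below €16.

€16 per unit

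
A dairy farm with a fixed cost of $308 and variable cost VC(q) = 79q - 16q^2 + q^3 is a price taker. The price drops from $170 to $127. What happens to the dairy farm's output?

Output falls from 13 to 12

MC = 79 - 32q + 3q^2; the shutdown threshold is min AVC = $15 (at q = 8).
At P = $170 ≥ min AVC, set P = MC on the rising branch: q = 13.
At P = $127 ≥ min AVC, set P = MC: q = 12. The firm stays open but cuts output.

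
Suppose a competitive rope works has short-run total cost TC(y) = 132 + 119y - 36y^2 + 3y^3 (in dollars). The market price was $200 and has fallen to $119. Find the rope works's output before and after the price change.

AVC = 119 - 36y + 3y^2, minimized at y = 6 where min AVC = $11. MC = 119 - 72y + 9y^2.
At P = $200 ≥ min AVC, set P = MC on the rising branch: y = 9.
At P = $119 ≥ min AVC, set P = MC: y = 8. The firm stays open but cuts output.

Output falls from 9 to 8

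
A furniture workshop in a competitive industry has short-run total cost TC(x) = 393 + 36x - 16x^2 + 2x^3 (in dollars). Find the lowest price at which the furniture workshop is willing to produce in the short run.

$4 per unit

The shutdown price is the minimum of AVC. VC = 36x - 16x^2 + 2x^3, so AVC = 36 - 16x + 2x^2.
dAVC/dx = -16 + 4x = 0 gives x = 4. min AVC = 36 - 16·4 + 2·4^2 = 4.
So the shutdown price is $4.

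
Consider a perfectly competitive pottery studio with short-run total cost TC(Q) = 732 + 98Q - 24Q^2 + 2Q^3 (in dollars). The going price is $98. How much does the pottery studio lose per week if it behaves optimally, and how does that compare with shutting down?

Profit = -$220 at Q = 8

AVC = 98 - 24Q + 2Q^2 has its minimum $26 at Q = 6; price $98 clears that bar, so the firm operates.
With MC = 98 - 48Q + 6Q^2, P = MC on the upward-sloping part at Q* = 8.
TR = 98·8 = 784. TC = 732 + 272 = 1004. Profit = 784 − 1004 = -$220.
By producing, the firm covers all variable cost plus $512 of fixed cost; shutting down would lose the full $732.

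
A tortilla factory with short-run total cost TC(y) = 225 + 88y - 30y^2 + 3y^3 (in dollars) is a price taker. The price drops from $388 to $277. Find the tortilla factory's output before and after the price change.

MC = 88 - 60y + 9y^2; the shutdown threshold is min AVC = $13 (at y = 5).
With P = $388 above the shutdown price, P = MC gives y = 10.
At P = $277 ≥ min AVC, set P = MC: y = 9. The firm stays open but cuts output.

Output falls from 10 to 9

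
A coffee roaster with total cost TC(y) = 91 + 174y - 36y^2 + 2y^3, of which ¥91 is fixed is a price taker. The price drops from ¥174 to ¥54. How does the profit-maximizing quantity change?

MC = 174 - 72y + 6y^2; the shutdown threshold is min AVC = ¥12 (at y = 9).
With P = ¥174 above the shutdown price, P = MC gives y = 12.
At P = ¥54 ≥ min AVC, set P = MC: y = 10. The firm stays open but cuts output.

Output falls from 12 to 10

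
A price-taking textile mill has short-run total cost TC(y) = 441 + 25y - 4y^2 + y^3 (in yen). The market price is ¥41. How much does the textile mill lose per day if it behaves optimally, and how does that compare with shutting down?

Profit = -¥377 at y = 4

AVC = 25 - 4y + y^2; min AVC = ¥21 at y = 2. Since P = ¥41 ≥ min AVC, the firm produces.
MC = 25 - 8y + 3y^2. Setting P = MC and taking the root on the rising branch gives y* = 4.
TR = 41·4 = 164. TC = 441 + 100 = 541. Profit = 164 − 541 = -¥377.
By producing, the firm covers all variable cost plus ¥64 of fixed cost; shutting down would lose the full ¥441.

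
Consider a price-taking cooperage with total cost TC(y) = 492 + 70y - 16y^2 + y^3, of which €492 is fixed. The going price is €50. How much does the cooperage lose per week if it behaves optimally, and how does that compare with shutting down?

AVC = 70 - 16y + y^2; min AVC = €6 at y = 8. Since P = €50 ≥ min AVC, the firm produces.
MC = 70 - 32y + 3y^2. Setting P = MC and taking the root on the rising branch gives y* = 10.
TR = 50·10 = 500. TC = 492 + 100 = 592. Profit = 500 − 592 = -€92.
That loss of €92 beats the €492 the firm would lose by shutting down; producing recovers €400 of fixed cost.

Profit = -€92 at y = 10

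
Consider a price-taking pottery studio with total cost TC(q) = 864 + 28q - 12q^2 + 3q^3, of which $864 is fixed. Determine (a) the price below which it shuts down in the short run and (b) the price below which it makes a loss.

AVC = 28 - 12q + 3q^2; minimized at q = 2, giving min AVC = $16. That is the shutdown price.
ATC = 864/q + 28 - 12q + 3q^2. Setting dATC/dq = −864/q^2 − 12 + 6q = 0 gives q = 6 (since 6·6^3 − 12·6^2 = 864).
min ATC = 864/6 + 28 − 12·6 + 3·6^2 = $208. That is the break-even price.
For $16 ≤ P < $208 the firm produces at a loss; below $16 it shuts down.

Shutdown price = $16; break-even price = $208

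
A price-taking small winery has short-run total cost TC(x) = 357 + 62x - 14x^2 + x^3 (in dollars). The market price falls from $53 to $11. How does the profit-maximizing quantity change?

Output falls from 9 to 0 (the firm shuts down)

AVC = 62 - 14x + x^2, minimized at x = 7 where min AVC = $13. MC = 62 - 28x + 3x^2.
With P = $53 above the shutdown price, P = MC gives x = 9.
At P = $11 < min AVC = $13, price no longer covers variable cost at any output, so the firm shuts down: x = 0.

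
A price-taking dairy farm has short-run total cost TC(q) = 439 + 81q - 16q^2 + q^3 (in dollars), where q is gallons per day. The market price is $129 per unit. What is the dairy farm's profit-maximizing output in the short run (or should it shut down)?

Produce at q = 12

From TC, MC = TC'(q) = 81 - 32q + 3q^2 and AVC = VC/q = 81 - 16q + q^2.
AVC hits its minimum where MC = AVC, at q = 8, giving min AVC = 81 - 16·8 + 8^2 = $17.
P = $129 exceeds min AVC = $17, so the firm stays open.
P = MC gives -48 - 32q + 3q^2 = 0, with roots -4/3 and 12. Take the larger (rising MC): q* = 12.
Check: AVC at q = 12 is $33 ≤ P, so revenue covers variable cost.
Profit = P·q − TC = 129·12 − 835 = $713.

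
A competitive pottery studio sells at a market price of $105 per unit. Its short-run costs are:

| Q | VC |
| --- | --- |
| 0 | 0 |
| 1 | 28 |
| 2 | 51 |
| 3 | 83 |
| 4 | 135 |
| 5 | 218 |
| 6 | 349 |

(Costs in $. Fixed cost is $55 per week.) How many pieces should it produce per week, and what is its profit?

Compute π = P·Q − TC at each output: Q=0: -55; Q=1: 22; Q=2: 104; Q=3: 177; Q=4: 230; Q=5: 252; Q=6: 226.
Profit is maximized at Q = 5. AVC there is 218/5 = $43.60 ≤ P, so producing beats shutting down (which would give -$55).

Q = 5; profit = $252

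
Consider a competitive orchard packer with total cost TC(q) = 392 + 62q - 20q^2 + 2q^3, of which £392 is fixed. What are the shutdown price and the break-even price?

Shutdown price = min AVC. AVC = 62 - 20q + 2q^2, with vertex at q = 5 and minimum £12.
ATC = 392/q + 62 - 20q + 2q^2. Setting dATC/dq = −392/q^2 − 20 + 4q = 0 gives q = 7 (since 4·7^3 − 20·7^2 = 392).
min ATC = 392/7 + 62 − 20·7 + 2·7^2 = £76. That is the break-even price.
Between these two prices the firm operates at a loss; above £76 it earns a profit.

Shutdown price = £12; break-even price = £76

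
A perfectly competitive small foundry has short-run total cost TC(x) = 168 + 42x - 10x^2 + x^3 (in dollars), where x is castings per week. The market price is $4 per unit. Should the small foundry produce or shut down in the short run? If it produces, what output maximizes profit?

Shut down

Strip out fixed cost: VC = 42x - 10x^2 + x^3. Then AVC = 42 - 10x + x^2 and MC = 42 - 20x + 3x^2.
The AVC parabola has its vertex at x = 10/2 = 5, where AVC = 42 - 10·5 + 5^2 = $17.
Since P = $4 < min AVC = $17, price fails to cover variable cost at any output.
Best response: produce nothing and absorb the $168 fixed cost.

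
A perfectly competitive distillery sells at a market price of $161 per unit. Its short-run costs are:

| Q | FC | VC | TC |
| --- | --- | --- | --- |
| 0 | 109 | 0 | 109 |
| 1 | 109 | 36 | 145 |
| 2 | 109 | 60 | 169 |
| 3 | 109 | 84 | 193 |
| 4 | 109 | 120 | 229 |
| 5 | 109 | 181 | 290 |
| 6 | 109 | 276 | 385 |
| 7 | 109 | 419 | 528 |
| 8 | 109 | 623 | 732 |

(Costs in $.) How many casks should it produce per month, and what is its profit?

Q = 7; profit = $599

Profit at each row (π = 161Q − TC): Q=0: -109; Q=1: 16; Q=2: 153; Q=3: 290; Q=4: 415; Q=5: 515; Q=6: 581; Q=7: 599; Q=8: 556.
Profit is maximized at Q = 7. AVC there is 419/7 = $59.86 ≤ P, so producing beats shutting down (which would give -$109).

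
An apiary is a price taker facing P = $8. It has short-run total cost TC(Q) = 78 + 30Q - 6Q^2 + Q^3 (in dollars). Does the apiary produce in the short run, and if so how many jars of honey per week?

Strip out fixed cost: VC = 30Q - 6Q^2 + Q^3. Then AVC = 30 - 6Q + Q^2 and MC = 30 - 12Q + 3Q^2.
The AVC parabola has its vertex at Q = 6/2 = 3, where AVC = 30 - 6·3 + 3^2 = $21.
With P < min AVC ($8 < $21), every unit sold adds to the loss.
The firm minimizes its loss by shutting down and losing only its fixed cost of $78.

Shut down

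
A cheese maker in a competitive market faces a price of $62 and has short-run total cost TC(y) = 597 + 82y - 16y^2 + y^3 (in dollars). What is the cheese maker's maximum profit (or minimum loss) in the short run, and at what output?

Profit = -$197 at y = 10

AVC = 82 - 16y + y^2; min AVC = $18 at y = 8. Since P = $62 ≥ min AVC, the firm produces.
With MC = 82 - 32y + 3y^2, P = MC on the upward-sloping part at y* = 10.
TR = 62·10 = 620. TC = 597 + 220 = 817. Profit = 620 − 817 = -$197.
That loss of $197 beats the $597 the firm would lose by shutting down; producing recovers $400 of fixed cost.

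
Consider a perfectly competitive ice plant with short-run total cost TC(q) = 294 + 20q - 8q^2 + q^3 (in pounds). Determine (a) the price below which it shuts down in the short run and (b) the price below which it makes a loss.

Shutdown price = £4; break-even price = £55

AVC = 20 - 8q + q^2; minimized at q = 4, giving min AVC = £4. That is the shutdown price.
ATC = 294/q + 20 - 8q + q^2. Setting dATC/dq = −294/q^2 − 8 + 2q = 0 gives q = 7 (since 2·7^3 − 8·7^2 = 294).
min ATC = 294/7 + 20 − 8·7 + 7^2 = £55. That is the break-even price.
For £4 ≤ P < £55 the firm produces at a loss; below £4 it shuts down.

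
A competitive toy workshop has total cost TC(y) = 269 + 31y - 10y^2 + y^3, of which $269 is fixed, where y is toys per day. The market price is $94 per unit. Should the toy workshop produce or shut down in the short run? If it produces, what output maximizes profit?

Produce at y = 9

Strip out fixed cost: VC = 31y - 10y^2 + y^3. Then AVC = 31 - 10y + y^2 and MC = 31 - 20y + 3y^2.
AVC hits its minimum where MC = AVC, at y = 5, giving min AVC = 31 - 10·5 + 5^2 = $6.
Since P = $94 ≥ min AVC = $6, price covers variable cost and the firm should produce.
Solving P = MC: -63 - 20y + 3y^2 = 0 ⇒ y = -7/3 or 9. On the upward-sloping branch, y* = 9.
Check: AVC at y = 9 is $22 ≤ P, so revenue covers variable cost.
Profit = P·y − TC = 94·9 − 467 = $379.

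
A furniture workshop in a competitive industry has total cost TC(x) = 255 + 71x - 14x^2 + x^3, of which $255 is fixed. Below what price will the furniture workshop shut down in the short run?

$22 per unit

The shutdown price is the minimum of AVC. VC = 71x - 14x^2 + x^3, so AVC = 71 - 14x + x^2.
dAVC/dx = -14 + 2x = 0 gives x = 7. min AVC = 71 - 14·7 + 7^2 = 22.
The firm shuts down for any P below $22.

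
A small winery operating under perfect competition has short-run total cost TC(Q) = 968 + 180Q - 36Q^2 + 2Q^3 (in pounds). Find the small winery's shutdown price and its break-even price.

Shutdown price = min AVC. AVC = 180 - 36Q + 2Q^2, with vertex at Q = 9 and minimum £18.
ATC = 968/Q + 180 - 36Q + 2Q^2. Setting dATC/dQ = −968/Q^2 − 36 + 4Q = 0 gives Q = 11 (since 4·11^3 − 36·11^2 = 968).
min ATC = 968/11 + 180 − 36·11 + 2·11^2 = £114. That is the break-even price.
For £18 ≤ P < £114 the firm produces at a loss; below £18 it shuts down.

Shutdown price = £18; break-even price = £114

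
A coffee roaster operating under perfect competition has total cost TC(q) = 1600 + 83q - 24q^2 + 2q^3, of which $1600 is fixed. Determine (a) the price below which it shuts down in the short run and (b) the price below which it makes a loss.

Shutdown price = $11; break-even price = $203

AVC = 83 - 24q + 2q^2; minimized at q = 6, giving min AVC = $11. That is the shutdown price.
ATC = 1600/q + 83 - 24q + 2q^2. Setting dATC/dq = −1600/q^2 − 24 + 4q = 0 gives q = 10 (since 4·10^3 − 24·10^2 = 1600).
min ATC = 1600/10 + 83 − 24·10 + 2·10^2 = $203. That is the break-even price.
Between these two prices the firm operates at a loss; above $203 it earns a profit.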